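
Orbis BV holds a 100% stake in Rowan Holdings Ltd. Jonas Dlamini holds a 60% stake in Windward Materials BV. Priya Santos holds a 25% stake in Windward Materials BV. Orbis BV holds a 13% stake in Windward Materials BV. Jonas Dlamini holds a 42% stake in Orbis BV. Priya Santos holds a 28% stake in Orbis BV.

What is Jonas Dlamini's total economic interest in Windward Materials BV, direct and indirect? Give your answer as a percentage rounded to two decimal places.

Jonas reaches Windward along 2 paths.
Direct stake: 60% = 60%.
Via Orbis: 42% × 13% = 5.46%.
Total: 60% + 5.46% = 65.46%.

65.46%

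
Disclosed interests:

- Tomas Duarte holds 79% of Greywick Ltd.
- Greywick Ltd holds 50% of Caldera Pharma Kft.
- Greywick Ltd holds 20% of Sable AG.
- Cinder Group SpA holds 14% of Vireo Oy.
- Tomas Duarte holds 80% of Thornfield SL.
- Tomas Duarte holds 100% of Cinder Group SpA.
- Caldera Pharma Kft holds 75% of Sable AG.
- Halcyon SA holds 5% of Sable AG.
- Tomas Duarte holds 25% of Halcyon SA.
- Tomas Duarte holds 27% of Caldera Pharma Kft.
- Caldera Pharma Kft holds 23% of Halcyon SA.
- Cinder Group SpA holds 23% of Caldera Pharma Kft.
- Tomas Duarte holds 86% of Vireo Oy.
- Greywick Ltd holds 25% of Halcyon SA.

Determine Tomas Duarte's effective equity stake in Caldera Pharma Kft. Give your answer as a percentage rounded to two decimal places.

Tomas reaches Caldera along 3 paths.
Via Cinder: 100% × 23% = 23%.
Direct stake: 27% = 27%.
Via Greywick: 79% × 50% = 39.5%.
Total: 23% + 27% + 39.5% = 89.5%.
Rounded: 89.50%.

89.50%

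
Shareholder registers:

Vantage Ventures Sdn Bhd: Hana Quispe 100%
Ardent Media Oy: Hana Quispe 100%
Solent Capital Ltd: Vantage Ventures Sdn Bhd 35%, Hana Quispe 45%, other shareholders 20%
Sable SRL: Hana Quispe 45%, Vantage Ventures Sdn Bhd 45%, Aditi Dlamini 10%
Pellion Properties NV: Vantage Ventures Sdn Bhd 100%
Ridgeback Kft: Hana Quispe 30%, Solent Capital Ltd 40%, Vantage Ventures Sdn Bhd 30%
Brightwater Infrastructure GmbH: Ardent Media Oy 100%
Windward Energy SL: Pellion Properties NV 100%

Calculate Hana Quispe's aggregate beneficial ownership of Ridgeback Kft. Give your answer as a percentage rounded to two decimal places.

Hana reaches Ridgeback along 4 paths.
Direct stake: 30% = 30%.
Via Vantage → Solent: 100% × 35% × 40% = 14%.
Via Solent: 45% × 40% = 18%.
Via Vantage: 100% × 30% = 30%.
Total: 30% + 14% + 18% + 30% = 92%.
Rounded: 92.00%.

92.00%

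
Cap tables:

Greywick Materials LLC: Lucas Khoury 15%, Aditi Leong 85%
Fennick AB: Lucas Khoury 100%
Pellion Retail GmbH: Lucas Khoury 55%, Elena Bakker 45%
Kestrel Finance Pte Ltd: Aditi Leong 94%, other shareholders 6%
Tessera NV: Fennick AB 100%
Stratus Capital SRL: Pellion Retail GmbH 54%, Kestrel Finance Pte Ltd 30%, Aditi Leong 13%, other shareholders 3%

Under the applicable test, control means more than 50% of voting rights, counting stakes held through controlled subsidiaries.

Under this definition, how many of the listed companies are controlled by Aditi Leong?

Aditi holds 85% of Greywick, so Aditi controls Greywick.
Aditi holds 94% of Kestrel, so Aditi controls Kestrel.
No other company's threshold is met.
Aditi controls 2 companies.

2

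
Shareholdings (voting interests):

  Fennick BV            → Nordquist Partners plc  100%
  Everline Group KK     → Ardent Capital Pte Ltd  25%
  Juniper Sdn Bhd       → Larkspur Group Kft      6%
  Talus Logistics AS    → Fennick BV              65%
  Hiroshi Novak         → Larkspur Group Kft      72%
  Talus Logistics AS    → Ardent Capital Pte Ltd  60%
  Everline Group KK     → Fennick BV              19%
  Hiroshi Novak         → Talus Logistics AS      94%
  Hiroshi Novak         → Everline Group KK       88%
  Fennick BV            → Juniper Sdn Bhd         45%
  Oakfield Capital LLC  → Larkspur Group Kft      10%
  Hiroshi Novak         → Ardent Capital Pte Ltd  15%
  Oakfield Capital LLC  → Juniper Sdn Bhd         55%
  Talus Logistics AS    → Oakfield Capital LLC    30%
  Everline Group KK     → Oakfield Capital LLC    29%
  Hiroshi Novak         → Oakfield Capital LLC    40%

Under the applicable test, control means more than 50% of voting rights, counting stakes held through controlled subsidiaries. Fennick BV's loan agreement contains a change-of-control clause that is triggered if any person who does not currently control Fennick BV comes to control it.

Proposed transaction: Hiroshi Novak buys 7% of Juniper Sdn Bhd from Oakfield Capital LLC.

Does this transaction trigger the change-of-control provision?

The purchase adds only to Hiroshi's holdings (Oakfield's stake shrinks), so Hiroshi is the only person who could newly come to control Fennick.
Hiroshi holds 88% of Everline, so Hiroshi controls Everline.
Hiroshi holds 94% of Talus, so Hiroshi controls Talus.
Talus and Everline together hold 65% + 19% = 84% of Fennick, so Hiroshi controls Fennick.
So Hiroshi already controls Fennick before the transaction.
After the purchase, Hiroshi holds 7% of Juniper directly, and Oakfield's stake falls to 48%.
Hiroshi controlled Fennick already, so this is not a new person acquiring control; every other person's position is unchanged or reduced.
No new person acquires control, so the clause is not triggered.

No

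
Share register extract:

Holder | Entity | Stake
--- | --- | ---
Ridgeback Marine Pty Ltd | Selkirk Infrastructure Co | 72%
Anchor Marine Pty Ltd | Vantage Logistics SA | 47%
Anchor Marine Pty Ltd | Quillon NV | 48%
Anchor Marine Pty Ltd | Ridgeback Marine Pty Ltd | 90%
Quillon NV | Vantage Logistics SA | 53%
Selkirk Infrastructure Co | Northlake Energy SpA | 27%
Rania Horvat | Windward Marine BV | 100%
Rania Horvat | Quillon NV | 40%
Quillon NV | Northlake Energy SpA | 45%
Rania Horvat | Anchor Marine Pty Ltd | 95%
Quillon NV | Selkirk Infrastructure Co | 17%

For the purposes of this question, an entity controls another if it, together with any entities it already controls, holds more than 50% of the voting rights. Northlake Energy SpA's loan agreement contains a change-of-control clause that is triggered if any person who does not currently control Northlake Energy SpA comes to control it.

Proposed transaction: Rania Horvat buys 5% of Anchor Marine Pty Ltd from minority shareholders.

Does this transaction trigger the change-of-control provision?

No

The purchase changes only Rania's holdings, so Rania is the only person who could newly come to control Northlake.
Rania holds 95% of Anchor, so Rania controls Anchor.
Anchor and Rania together hold 48% + 40% = 88% of Quillon, so Rania controls Quillon.
Anchor holds 90% of Ridgeback, so Rania controls Ridgeback.
Ridgeback and Quillon together hold 72% + 17% = 89% of Selkirk, so Rania controls Selkirk.
Selkirk and Quillon together hold 27% + 45% = 72% of Northlake, so Rania controls Northlake.
So Rania already controls Northlake before the transaction.
After the purchase, Rania's direct stake in Anchor rises to 95% + 5% = 100%.
Rania controlled Northlake already, so this is not a new person acquiring control; every other person's position is unchanged or reduced.
No new person acquires control, so the clause is not triggered.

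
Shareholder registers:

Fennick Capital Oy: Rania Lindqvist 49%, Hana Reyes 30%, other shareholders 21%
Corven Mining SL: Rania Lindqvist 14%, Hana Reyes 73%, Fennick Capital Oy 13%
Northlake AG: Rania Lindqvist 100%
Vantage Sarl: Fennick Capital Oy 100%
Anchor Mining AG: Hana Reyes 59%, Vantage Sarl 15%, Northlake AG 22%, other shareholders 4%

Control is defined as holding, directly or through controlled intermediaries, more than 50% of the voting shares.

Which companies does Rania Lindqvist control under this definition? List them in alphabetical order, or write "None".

Northlake AG

Rania holds 100% of Northlake, so Rania controls Northlake.
No other company's threshold is met.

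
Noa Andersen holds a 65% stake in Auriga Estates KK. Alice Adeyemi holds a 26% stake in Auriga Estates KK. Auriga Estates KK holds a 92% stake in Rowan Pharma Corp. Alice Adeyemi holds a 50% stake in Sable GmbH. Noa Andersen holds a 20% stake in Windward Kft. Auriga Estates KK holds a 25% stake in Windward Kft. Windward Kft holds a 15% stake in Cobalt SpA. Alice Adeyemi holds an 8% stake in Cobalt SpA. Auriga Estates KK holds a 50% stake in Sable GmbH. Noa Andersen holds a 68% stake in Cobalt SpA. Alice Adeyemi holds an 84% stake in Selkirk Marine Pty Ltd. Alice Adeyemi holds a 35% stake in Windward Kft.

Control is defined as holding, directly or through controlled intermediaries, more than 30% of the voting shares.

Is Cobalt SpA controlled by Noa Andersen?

Noa holds 65% of Auriga, so Noa controls Auriga.
Auriga and Noa together hold 25% + 20% = 45% of Windward, so Noa controls Windward.
Noa and Windward together hold 68% + 15% = 83% of Cobalt, so Noa controls Cobalt.

Yes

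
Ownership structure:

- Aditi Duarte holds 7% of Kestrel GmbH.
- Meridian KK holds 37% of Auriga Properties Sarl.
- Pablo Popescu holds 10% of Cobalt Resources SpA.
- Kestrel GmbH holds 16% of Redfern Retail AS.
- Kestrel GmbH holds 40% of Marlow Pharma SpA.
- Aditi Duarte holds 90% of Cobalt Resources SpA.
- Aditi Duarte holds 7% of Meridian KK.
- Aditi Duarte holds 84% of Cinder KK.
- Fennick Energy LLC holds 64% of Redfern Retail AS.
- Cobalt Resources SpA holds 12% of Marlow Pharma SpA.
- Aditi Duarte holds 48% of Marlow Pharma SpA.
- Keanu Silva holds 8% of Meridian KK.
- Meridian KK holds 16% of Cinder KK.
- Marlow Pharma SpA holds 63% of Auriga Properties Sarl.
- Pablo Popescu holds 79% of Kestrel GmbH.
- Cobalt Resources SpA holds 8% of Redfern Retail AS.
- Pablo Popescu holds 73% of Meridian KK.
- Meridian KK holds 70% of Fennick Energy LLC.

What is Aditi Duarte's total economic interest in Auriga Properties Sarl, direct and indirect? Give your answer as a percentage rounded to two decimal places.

Aditi reaches Auriga along 4 paths.
Via Kestrel → Marlow: 7% × 40% × 63% = 1.764%.
Via Cobalt → Marlow: 90% × 12% × 63% = 6.804%.
Via Marlow: 48% × 63% = 30.24%.
Via Meridian: 7% × 37% = 2.59%.
Total: 1.764% + 6.804% + 30.24% + 2.59% = 41.398%.
Rounded: 41.40%.

41.40%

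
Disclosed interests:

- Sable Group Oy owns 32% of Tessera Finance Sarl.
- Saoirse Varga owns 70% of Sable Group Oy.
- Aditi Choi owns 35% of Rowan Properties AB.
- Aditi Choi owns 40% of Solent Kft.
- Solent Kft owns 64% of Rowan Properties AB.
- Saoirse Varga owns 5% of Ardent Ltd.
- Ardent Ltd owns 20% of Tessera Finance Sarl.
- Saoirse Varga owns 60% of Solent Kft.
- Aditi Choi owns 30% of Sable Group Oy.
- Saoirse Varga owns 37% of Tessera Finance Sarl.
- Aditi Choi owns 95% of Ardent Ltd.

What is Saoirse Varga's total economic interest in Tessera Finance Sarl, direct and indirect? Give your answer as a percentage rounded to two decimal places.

Saoirse reaches Tessera along 3 paths.
Via Ardent: 5% × 20% = 1%.
Via Sable: 70% × 32% = 22.4%.
Direct stake: 37% = 37%.
Total: 1% + 22.4% + 37% = 60.4%.
Rounded: 60.40%.

60.40%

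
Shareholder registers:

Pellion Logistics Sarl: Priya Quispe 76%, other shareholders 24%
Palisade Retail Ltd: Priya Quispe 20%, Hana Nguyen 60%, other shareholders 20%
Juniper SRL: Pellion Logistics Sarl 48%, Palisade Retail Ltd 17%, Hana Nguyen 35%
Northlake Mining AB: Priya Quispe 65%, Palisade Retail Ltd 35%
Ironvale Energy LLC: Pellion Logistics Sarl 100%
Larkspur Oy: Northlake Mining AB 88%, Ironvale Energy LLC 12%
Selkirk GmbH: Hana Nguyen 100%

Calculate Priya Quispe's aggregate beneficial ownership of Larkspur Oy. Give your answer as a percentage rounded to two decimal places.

72.48%

Priya reaches Larkspur along 3 paths.
Via Northlake: 65% × 88% = 57.2%.
Via Palisade → Northlake: 20% × 35% × 88% = 6.16%.
Via Pellion → Ironvale: 76% × 100% × 12% = 9.12%.
Total: 57.2% + 6.16% + 9.12% = 72.48%.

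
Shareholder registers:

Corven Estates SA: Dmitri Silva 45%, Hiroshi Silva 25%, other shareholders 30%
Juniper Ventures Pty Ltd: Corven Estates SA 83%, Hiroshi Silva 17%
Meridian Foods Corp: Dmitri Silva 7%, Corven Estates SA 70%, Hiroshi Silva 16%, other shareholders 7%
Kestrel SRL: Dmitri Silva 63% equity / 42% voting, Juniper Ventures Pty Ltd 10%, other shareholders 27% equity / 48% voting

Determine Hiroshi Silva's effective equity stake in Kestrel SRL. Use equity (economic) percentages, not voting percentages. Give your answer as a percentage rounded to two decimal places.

Hiroshi reaches Kestrel along 2 paths.
Via Corven → Juniper: 25% × 83% × 10% = 2.075%.
Via Juniper: 17% × 10% = 1.7%.
Total: 2.075% + 1.7% = 3.775%.
Rounded: 3.78%.

3.78%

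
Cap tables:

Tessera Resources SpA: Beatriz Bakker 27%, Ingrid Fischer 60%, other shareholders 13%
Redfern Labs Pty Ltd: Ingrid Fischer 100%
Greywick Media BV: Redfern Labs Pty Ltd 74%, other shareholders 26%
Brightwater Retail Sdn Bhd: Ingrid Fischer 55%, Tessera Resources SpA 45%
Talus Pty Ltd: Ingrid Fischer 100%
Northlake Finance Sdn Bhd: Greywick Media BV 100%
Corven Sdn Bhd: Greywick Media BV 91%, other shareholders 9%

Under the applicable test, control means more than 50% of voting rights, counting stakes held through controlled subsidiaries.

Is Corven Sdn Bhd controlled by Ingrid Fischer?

Yes

Ingrid holds 100% of Redfern, so Ingrid controls Redfern.
Redfern holds 74% of Greywick, so Ingrid controls Greywick.
Greywick holds 91% of Corven, so Ingrid controls Corven.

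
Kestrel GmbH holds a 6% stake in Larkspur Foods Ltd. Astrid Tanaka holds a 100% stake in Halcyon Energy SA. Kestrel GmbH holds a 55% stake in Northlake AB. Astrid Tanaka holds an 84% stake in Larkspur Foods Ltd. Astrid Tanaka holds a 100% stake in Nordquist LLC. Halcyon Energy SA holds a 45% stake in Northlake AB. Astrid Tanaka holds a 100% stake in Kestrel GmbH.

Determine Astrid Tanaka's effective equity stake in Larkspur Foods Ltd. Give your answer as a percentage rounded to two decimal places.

Astrid reaches Larkspur along 2 paths.
Direct stake: 84% = 84%.
Via Kestrel: 100% × 6% = 6%.
Total: 84% + 6% = 90%.
Rounded: 90.00%.

90.00%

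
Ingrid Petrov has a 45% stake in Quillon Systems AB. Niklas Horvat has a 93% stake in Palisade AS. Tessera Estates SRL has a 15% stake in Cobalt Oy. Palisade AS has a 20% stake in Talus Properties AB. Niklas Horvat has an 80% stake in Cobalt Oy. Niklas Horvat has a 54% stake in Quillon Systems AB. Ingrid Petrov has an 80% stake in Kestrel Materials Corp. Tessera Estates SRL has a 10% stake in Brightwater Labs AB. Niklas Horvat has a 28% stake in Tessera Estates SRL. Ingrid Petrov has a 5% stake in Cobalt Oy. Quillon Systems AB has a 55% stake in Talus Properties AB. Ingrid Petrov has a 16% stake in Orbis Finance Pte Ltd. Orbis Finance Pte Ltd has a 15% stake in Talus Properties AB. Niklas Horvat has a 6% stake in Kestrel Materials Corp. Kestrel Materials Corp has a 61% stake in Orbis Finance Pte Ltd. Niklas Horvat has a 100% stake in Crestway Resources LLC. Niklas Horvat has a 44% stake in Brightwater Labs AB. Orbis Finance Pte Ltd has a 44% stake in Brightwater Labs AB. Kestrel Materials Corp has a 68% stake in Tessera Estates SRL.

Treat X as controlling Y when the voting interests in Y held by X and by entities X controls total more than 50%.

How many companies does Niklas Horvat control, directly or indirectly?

Niklas holds 54% of Quillon, so Niklas controls Quillon.
Niklas holds 100% of Crestway, so Niklas controls Crestway.
Niklas holds 93% of Palisade, so Niklas controls Palisade.
Niklas holds 80% of Cobalt, so Niklas controls Cobalt.
Quillon and Palisade together hold 55% + 20% = 75% of Talus, so Niklas controls Talus.
No other company's threshold is met.
Niklas controls 5 companies.

5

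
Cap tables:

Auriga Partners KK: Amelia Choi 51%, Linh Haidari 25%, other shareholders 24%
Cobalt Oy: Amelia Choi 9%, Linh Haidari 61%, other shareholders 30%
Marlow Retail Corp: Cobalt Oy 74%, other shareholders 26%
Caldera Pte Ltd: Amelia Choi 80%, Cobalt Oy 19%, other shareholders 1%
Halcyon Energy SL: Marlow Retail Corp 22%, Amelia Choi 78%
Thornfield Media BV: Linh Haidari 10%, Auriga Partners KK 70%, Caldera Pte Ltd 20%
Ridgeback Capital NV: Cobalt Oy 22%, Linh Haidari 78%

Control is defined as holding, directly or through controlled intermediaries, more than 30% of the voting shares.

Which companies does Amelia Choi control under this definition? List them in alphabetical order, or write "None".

Amelia holds 51% of Auriga, so Amelia controls Auriga.
Amelia holds 80% of Caldera, so Amelia controls Caldera.
Amelia holds 78% of Halcyon, so Amelia controls Halcyon.
Auriga and Caldera together hold 70% + 20% = 90% of Thornfield, so Amelia controls Thornfield.
No other company's threshold is met.

Auriga Partners KK, Caldera Pte Ltd, Halcyon Energy SL, Thornfield Media BV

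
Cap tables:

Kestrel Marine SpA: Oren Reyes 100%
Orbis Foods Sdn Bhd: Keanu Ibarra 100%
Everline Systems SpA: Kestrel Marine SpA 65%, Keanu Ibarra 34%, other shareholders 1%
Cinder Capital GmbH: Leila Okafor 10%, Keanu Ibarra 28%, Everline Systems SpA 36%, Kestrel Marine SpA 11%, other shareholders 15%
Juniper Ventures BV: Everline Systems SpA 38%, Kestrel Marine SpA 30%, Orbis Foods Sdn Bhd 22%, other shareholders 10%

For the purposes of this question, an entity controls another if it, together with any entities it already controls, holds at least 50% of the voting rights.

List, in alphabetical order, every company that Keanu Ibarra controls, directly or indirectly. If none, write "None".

Keanu holds 100% of Orbis, so Keanu controls Orbis.
No other company's threshold is met.

Orbis Foods Sdn Bhd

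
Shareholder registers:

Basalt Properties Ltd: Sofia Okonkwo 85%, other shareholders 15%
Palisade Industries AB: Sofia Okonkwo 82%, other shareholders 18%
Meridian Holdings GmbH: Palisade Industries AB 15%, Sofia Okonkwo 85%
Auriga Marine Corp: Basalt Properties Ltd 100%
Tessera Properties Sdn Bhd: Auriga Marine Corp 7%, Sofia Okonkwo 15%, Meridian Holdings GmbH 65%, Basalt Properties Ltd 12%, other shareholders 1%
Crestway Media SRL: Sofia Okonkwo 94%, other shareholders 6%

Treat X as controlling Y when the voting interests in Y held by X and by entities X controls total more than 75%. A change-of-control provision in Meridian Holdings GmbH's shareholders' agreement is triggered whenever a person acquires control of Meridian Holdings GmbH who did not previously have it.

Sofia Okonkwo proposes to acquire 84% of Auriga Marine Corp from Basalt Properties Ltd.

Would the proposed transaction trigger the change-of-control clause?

No

The purchase adds only to Sofia's holdings (Basalt's stake shrinks), so Sofia is the only person who could newly come to control Meridian.
Sofia holds 82% of Palisade, so Sofia controls Palisade.
Palisade and Sofia together hold 15% + 85% = 100% of Meridian, so Sofia controls Meridian.
So Sofia already controls Meridian before the transaction.
After the purchase, Sofia holds 84% of Auriga directly, and Basalt's stake falls to 16%.
Sofia controlled Meridian already, so this is not a new person acquiring control; every other person's position is unchanged or reduced.
No new person acquires control, so the clause is not triggered.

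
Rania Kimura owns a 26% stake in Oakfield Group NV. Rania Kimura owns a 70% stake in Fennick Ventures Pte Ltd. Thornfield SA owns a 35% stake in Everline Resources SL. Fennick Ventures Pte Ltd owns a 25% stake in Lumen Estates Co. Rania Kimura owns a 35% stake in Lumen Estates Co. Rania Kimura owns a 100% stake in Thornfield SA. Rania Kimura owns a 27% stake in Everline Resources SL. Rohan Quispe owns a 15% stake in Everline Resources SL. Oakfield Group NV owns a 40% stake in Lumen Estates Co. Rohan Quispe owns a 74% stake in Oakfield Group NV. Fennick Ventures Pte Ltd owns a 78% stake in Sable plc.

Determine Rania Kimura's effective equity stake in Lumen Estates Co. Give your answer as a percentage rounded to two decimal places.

62.90%

Rania reaches Lumen along 3 paths.
Via Fennick: 70% × 25% = 17.5%.
Via Oakfield: 26% × 40% = 10.4%.
Direct stake: 35% = 35%.
Total: 17.5% + 10.4% + 35% = 62.9%.
Rounded: 62.90%.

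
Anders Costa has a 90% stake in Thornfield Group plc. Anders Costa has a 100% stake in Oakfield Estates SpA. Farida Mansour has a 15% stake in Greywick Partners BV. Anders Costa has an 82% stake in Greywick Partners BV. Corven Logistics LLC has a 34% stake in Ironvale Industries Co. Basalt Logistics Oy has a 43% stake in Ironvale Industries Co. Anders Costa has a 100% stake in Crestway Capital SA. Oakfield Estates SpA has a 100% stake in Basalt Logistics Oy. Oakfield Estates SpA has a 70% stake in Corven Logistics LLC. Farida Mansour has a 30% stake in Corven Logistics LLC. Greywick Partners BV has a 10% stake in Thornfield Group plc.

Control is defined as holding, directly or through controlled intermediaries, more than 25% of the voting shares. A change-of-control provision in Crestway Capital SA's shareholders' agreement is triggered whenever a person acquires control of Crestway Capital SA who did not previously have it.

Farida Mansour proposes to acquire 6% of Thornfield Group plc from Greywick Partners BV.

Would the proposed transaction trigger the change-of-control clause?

No

The purchase adds only to Farida's holdings (Greywick's stake shrinks), so Farida is the only person who could newly come to control Crestway.
Farida holds 30% of Corven, so Farida controls Corven.
Corven holds 34% of Ironvale, so Farida controls Ironvale.
Neither Farida nor any entity Farida controls holds any voting interest in Crestway.
So before the transaction, Farida does not control Crestway.
After the purchase, Farida holds 6% of Thornfield directly, and Greywick's stake falls to 4%.
Farida's side now holds 6% of Thornfield, not > 25%, so Farida still does not control Thornfield.
After the transaction, neither Farida nor any entity Farida controls holds a voting interest in Crestway, so Farida still does not control it.
No new person acquires control, so the clause is not triggered.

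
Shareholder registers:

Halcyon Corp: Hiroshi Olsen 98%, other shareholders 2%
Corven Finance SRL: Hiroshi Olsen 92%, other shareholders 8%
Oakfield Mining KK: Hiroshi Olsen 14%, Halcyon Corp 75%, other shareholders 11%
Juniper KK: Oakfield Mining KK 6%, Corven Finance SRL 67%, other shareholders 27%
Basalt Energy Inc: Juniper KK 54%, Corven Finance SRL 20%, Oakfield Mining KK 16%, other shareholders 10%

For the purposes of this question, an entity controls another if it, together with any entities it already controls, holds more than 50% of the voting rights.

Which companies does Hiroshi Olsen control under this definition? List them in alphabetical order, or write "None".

Hiroshi holds 98% of Halcyon, so Hiroshi controls Halcyon.
Hiroshi holds 92% of Corven, so Hiroshi controls Corven.
Hiroshi and Halcyon together hold 14% + 75% = 89% of Oakfield, so Hiroshi controls Oakfield.
Oakfield and Corven together hold 6% + 67% = 73% of Juniper, so Hiroshi controls Juniper.
Juniper and Corven and Oakfield together hold 54% + 20% + 16% = 90% of Basalt, so Hiroshi controls Basalt.

Basalt Energy Inc, Corven Finance SRL, Halcyon Corp, Juniper KK, Oakfield Mining KK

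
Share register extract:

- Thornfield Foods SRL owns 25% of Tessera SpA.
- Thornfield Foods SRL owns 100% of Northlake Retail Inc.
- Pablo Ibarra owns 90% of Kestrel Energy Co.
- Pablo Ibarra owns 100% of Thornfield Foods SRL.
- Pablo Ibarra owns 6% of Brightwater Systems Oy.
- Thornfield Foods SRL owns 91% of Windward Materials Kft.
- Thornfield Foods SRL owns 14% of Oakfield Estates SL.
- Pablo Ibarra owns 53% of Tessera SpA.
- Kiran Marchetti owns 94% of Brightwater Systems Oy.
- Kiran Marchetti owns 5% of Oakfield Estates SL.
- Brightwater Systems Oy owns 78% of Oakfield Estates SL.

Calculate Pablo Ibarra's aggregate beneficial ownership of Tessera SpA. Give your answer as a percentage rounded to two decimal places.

Pablo reaches Tessera along 2 paths.
Direct stake: 53% = 53%.
Via Thornfield: 100% × 25% = 25%.
Total: 53% + 25% = 78%.
Rounded: 78.00%.

78.00%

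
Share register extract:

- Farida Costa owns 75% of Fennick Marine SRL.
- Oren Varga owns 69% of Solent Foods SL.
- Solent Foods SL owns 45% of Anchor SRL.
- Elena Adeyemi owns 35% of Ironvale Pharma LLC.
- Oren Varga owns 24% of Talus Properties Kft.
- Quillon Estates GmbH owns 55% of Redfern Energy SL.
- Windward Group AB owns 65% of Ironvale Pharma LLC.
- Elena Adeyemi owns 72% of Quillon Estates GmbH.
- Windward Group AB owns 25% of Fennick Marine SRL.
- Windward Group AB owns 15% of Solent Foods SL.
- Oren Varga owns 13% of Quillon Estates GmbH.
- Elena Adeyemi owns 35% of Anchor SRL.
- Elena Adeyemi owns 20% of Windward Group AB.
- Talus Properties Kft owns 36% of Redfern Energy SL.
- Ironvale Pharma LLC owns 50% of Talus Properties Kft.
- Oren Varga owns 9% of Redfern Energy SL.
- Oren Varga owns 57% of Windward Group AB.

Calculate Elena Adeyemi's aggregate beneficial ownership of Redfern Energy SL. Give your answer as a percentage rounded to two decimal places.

Elena reaches Redfern along 3 paths.
Via Windward → Ironvale → Talus: 20% × 65% × 50% × 36% = 2.34%.
Via Ironvale → Talus: 35% × 50% × 36% = 6.3%.
Via Quillon: 72% × 55% = 39.6%.
Total: 2.34% + 6.3% + 39.6% = 48.24%.

48.24%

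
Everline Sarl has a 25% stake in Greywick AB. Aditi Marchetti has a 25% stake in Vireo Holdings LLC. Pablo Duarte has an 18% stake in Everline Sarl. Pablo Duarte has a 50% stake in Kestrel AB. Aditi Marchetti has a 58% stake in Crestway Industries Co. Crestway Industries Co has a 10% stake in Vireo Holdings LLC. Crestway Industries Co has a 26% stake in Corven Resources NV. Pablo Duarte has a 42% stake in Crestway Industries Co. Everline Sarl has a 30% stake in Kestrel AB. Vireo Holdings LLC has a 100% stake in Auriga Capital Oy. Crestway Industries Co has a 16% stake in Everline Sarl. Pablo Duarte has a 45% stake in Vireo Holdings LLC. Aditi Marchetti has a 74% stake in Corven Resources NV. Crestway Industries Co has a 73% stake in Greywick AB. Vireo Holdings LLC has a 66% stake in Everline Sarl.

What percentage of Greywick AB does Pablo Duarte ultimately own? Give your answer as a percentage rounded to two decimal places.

44.96%

Pablo reaches Greywick along 5 paths.
Via Crestway: 42% × 73% = 30.66%.
Via Everline: 18% × 25% = 4.5%.
Via Vireo → Everline: 45% × 66% × 25% = 7.425%.
Via Crestway → Vireo → Everline: 42% × 10% × 66% × 25% = 0.693%.
Via Crestway → Everline: 42% × 16% × 25% = 1.68%.
Total: 30.66% + 4.5% + 7.425% + 0.693% + 1.68% = 44.958%.
Rounded: 44.96%.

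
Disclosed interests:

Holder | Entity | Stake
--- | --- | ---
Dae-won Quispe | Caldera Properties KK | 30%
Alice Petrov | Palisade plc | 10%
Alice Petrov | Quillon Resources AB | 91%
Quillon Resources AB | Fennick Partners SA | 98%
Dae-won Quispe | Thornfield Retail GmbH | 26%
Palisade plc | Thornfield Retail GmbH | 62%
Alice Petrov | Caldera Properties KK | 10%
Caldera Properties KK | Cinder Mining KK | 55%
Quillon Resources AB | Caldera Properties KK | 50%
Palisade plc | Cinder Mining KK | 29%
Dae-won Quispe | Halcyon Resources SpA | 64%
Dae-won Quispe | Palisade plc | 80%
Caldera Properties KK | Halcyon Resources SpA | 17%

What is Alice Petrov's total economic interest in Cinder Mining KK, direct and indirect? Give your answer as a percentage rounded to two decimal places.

Alice reaches Cinder along 3 paths.
Via Caldera: 10% × 55% = 5.5%.
Via Quillon → Caldera: 91% × 50% × 55% = 25.025%.
Via Palisade: 10% × 29% = 2.9%.
Total: 5.5% + 25.025% + 2.9% = 33.425%.
Rounded: 33.43%.

33.43%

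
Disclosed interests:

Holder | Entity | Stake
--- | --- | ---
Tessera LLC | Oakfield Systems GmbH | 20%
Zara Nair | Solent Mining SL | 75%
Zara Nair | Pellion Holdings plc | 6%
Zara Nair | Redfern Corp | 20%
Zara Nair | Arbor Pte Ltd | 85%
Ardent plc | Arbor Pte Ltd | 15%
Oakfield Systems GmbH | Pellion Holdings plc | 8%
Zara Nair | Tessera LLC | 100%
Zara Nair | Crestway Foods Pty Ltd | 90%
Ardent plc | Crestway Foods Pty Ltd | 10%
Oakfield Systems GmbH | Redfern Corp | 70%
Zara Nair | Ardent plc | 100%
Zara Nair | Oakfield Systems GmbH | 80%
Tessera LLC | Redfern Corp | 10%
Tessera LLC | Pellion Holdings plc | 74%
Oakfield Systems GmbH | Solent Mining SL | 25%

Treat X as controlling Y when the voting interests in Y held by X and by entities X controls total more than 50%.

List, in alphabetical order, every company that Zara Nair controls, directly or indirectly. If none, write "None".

Arbor Pte Ltd, Ardent plc, Crestway Foods Pty Ltd, Oakfield Systems GmbH, Pellion Holdings plc, Redfern Corp, Solent Mining SL, Tessera LLC

Zara holds 100% of Tessera, so Zara controls Tessera.
Zara holds 100% of Ardent, so Zara controls Ardent.
Zara and Ardent together hold 90% + 10% = 100% of Crestway, so Zara controls Crestway.
Zara and Tessera together hold 80% + 20% = 100% of Oakfield, so Zara controls Oakfield.
Zara and Ardent together hold 85% + 15% = 100% of Arbor, so Zara controls Arbor.
Oakfield and Zara and Tessera together hold 8% + 6% + 74% = 88% of Pellion, so Zara controls Pellion.
Oakfield and Zara together hold 25% + 75% = 100% of Solent, so Zara controls Solent.
Zara and Tessera and Oakfield together hold 20% + 10% + 70% = 100% of Redfern, so Zara controls Redfern.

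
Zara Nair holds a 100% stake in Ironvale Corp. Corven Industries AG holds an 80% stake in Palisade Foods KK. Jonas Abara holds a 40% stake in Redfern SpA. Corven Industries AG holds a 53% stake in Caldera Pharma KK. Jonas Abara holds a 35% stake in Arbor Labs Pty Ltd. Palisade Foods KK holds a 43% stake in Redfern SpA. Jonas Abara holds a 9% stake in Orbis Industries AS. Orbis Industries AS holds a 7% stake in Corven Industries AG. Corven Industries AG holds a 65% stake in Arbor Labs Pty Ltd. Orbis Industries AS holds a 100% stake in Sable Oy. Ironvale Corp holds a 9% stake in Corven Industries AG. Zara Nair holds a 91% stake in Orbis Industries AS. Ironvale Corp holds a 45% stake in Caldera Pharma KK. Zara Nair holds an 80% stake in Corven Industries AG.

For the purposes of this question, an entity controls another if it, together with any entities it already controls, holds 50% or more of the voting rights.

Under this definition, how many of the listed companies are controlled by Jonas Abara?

0

Jonas's largest direct stake is 40% in Redfern, which does not meet the threshold.
Jonas controls 0 companies.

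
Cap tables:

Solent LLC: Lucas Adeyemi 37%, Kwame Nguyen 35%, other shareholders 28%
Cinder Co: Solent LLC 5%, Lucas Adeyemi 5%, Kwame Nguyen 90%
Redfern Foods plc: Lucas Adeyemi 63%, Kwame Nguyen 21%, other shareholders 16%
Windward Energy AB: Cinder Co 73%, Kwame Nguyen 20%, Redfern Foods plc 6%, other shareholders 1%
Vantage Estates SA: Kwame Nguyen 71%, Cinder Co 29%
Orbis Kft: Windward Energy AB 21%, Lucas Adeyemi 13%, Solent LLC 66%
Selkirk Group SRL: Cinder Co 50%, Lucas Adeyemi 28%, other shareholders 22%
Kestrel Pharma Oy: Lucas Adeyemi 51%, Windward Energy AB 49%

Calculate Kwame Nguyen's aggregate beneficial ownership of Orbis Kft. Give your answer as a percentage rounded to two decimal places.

41.63%

Kwame reaches Orbis along 5 paths.
Via Solent → Cinder → Windward: 35% × 5% × 73% × 21% = 0.268275%.
Via Cinder → Windward: 90% × 73% × 21% = 13.797%.
Via Windward: 20% × 21% = 4.2%.
Via Redfern → Windward: 21% × 6% × 21% = 0.2646%.
Via Solent: 35% × 66% = 23.1%.
Total: 0.268275% + 13.797% + 4.2% + 0.2646% + 23.1% = 41.629875%.
Rounded: 41.63%.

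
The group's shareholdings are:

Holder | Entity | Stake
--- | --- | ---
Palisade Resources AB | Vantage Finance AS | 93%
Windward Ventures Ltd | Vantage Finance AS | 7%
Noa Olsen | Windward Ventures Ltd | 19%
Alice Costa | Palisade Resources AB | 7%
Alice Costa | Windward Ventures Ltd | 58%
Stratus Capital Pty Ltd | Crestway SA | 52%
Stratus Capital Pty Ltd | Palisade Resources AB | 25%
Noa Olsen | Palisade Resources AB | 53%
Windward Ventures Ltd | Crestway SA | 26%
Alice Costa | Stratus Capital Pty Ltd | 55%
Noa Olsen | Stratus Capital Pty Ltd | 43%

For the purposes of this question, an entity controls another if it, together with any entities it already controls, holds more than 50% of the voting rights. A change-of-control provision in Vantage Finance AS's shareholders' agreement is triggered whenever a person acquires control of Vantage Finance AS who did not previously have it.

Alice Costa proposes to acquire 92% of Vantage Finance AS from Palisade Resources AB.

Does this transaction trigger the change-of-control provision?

The purchase adds only to Alice's holdings (Palisade's stake shrinks), so Alice is the only person who could newly come to control Vantage.
Alice holds 55% of Stratus, so Alice controls Stratus.
Alice holds 58% of Windward, so Alice controls Windward.
Stratus and Windward together hold 52% + 26% = 78% of Crestway, so Alice controls Crestway.
In Vantage, Alice's side holds only 7%, not > 50%.
So before the transaction, Alice does not control Vantage.
After the purchase, Alice holds 92% of Vantage directly, and Palisade's stake falls to 1%.
Windward and Alice together hold 7% + 92% = 99% of Vantage, so Alice controls Vantage.
Alice did not control Vantage before and does after, so the clause is triggered.

Yes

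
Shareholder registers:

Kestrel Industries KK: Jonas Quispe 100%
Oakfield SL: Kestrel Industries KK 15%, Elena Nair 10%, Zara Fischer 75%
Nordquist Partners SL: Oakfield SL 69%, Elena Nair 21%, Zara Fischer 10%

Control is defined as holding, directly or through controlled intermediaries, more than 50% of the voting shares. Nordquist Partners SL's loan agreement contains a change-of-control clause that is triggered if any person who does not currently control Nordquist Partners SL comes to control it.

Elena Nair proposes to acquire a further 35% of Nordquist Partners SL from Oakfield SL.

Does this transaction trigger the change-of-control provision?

Yes

The purchase adds only to Elena's holdings (Oakfield's stake shrinks), so Elena is the only person who could newly come to control Nordquist.
Elena's largest direct stake is 21% in Nordquist, which does not meet the threshold, so Elena controls no company.
In Nordquist, Elena's side holds only 21%, not > 50%.
So before the transaction, Elena does not control Nordquist.
After the purchase, Elena's direct stake in Nordquist rises to 21% + 35% = 56%, and Oakfield's stake falls to 34%.
Elena holds 56% of Nordquist, so Elena controls Nordquist.
Elena did not control Nordquist before and does after, so the clause is triggered.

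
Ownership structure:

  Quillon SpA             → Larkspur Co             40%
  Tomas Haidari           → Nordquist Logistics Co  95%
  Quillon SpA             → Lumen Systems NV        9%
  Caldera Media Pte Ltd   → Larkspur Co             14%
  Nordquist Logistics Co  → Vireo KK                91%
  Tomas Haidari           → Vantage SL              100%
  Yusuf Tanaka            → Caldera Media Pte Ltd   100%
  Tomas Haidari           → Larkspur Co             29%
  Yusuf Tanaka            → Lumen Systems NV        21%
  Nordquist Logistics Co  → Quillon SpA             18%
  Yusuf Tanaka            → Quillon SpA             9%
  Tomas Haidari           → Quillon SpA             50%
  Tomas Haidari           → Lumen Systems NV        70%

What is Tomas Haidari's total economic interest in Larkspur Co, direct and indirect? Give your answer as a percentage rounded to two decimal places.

55.84%

Tomas reaches Larkspur along 3 paths.
Via Quillon: 50% × 40% = 20%.
Via Nordquist → Quillon: 95% × 18% × 40% = 6.84%.
Direct stake: 29% = 29%.
Total: 20% + 6.84% + 29% = 55.84%.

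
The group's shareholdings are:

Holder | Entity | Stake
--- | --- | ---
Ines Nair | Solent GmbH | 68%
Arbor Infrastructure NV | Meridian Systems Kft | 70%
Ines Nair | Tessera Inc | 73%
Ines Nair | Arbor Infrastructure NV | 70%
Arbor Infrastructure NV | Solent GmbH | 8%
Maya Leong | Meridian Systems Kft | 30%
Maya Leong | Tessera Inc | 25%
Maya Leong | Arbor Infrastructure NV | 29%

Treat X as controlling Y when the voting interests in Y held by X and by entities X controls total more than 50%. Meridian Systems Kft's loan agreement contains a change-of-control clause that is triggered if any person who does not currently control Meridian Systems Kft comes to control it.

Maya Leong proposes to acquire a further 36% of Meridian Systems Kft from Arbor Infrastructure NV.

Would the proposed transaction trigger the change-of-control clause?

The purchase adds only to Maya's holdings (Arbor's stake shrinks), so Maya is the only person who could newly come to control Meridian.
Maya's largest direct stake is 30% in Meridian, which does not meet the threshold, so Maya controls no company.
In Meridian, Maya's side holds only 30%, not > 50%.
So before the transaction, Maya does not control Meridian.
After the purchase, Maya's direct stake in Meridian rises to 30% + 36% = 66%, and Arbor's stake falls to 34%.
Maya holds 66% of Meridian, so Maya controls Meridian.
Maya did not control Meridian before and does after, so the clause is triggered.

Yes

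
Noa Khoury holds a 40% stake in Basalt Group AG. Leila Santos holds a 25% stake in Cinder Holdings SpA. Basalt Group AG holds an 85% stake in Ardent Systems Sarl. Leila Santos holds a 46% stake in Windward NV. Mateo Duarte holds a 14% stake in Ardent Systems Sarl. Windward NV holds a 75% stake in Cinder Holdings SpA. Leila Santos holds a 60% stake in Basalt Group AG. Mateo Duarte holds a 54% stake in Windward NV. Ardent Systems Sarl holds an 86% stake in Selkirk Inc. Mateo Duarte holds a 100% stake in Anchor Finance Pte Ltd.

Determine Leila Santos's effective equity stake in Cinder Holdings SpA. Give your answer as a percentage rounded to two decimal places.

59.50%

Leila reaches Cinder along 2 paths.
Direct stake: 25% = 25%.
Via Windward: 46% × 75% = 34.5%.
Total: 25% + 34.5% = 59.5%.
Rounded: 59.50%.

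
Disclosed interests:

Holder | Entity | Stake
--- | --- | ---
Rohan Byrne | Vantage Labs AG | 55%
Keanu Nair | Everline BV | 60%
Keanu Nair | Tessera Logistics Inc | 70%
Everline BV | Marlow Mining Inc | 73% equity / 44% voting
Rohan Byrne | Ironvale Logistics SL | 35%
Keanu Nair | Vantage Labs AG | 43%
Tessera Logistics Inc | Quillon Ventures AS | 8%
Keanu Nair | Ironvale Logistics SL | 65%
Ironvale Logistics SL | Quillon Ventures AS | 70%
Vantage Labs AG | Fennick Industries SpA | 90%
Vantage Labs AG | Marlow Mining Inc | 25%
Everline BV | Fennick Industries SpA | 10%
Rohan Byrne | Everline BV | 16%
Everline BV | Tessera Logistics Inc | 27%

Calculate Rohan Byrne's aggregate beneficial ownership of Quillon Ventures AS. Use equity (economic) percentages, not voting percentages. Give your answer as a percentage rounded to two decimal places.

Rohan reaches Quillon along 2 paths.
Via Everline → Tessera: 16% × 27% × 8% = 0.3456%.
Via Ironvale: 35% × 70% = 24.5%.
Total: 0.3456% + 24.5% = 24.8456%.
Rounded: 24.85%.

24.85%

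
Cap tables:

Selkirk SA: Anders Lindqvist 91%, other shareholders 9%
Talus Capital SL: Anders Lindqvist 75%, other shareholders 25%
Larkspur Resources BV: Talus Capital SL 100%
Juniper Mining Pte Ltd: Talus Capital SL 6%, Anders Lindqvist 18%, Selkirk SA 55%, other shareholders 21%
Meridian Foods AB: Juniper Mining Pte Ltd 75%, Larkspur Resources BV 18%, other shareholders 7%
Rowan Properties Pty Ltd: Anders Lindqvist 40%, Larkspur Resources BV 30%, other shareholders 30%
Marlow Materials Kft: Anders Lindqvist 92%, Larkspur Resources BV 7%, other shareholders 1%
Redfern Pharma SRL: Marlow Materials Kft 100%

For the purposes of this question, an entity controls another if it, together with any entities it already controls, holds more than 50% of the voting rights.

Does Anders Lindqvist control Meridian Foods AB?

Anders holds 91% of Selkirk, so Anders controls Selkirk.
Anders holds 75% of Talus, so Anders controls Talus.
Talus and Anders and Selkirk together hold 6% + 18% + 55% = 79% of Juniper, so Anders controls Juniper.
Talus holds 100% of Larkspur, so Anders controls Larkspur.
Juniper and Larkspur together hold 75% + 18% = 93% of Meridian, so Anders controls Meridian.

Yes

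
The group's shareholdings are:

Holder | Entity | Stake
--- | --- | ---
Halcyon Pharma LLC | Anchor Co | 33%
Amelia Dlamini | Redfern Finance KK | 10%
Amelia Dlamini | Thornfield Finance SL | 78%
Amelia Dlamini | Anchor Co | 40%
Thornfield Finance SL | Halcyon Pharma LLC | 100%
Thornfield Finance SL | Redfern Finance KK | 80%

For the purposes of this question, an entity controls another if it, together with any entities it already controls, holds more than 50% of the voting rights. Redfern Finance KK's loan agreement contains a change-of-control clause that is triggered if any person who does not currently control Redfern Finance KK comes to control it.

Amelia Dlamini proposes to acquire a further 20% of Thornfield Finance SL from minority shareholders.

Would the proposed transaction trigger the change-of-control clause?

No

The purchase changes only Amelia's holdings, so Amelia is the only person who could newly come to control Redfern.
Amelia holds 78% of Thornfield, so Amelia controls Thornfield.
Thornfield and Amelia together hold 80% + 10% = 90% of Redfern, so Amelia controls Redfern.
So Amelia already controls Redfern before the transaction.
After the purchase, Amelia's direct stake in Thornfield rises to 78% + 20% = 98%.
Amelia controlled Redfern already, so this is not a new person acquiring control; every other person's position is unchanged or reduced.
No new person acquires control, so the clause is not triggered.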